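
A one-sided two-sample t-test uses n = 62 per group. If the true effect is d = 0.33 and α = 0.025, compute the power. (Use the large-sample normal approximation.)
Power ≈ 0.45

Power calculation (two-sample t-test, normal approximation):
z_β = d · √(n/2) - z_α
z_β = 0.33 · √(62/2) - 1.960
z_β = 0.33 · 5.568 - 1.960
z_β = -0.123

Power = Φ(z_β) = Φ(-0.123) ≈ 0.451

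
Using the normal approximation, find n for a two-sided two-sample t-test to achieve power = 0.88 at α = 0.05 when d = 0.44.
n = 102 per group

Sample size formula (two-sample t-test, normal approximation):
n = 2 · ((z_{α/2} + z_β) / d)²

z_{α/2} = 1.960 (for α = 0.05, two-sided)
z_β = 1.175 (for power = 0.88)
d = 0.44

n = 2 · ((1.960 + 1.175) / 0.44)²
n = 2 · (7.125)²
n ≈ 101.53
Round up to the next whole number: n = 102 per group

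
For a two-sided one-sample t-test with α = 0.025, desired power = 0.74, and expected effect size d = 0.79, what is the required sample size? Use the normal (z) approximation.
n = 14

Sample size formula (one-sample t-test, normal approximation):
n = ((z_{α/2} + z_β) / d)²

z_{α/2} = 2.241 (for α = 0.025, two-sided)
z_β = 0.643 (for power = 0.74)
d = 0.79

n = ((2.241 + 0.643) / 0.79)²
n = (3.651)²
n ≈ 13.33
Round up to the next whole number: n = 14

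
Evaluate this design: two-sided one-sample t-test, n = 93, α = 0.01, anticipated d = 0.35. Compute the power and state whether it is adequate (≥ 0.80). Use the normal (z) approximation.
Power ≈ 0.79; the study is underpowered (power < 0.80)

Power calculation (one-sample t-test, normal approximation):
z_β = d · √n - z_{α/2}
z_β = 0.35 · √93 - 2.576
z_β = 0.35 · 9.644 - 2.576
z_β = 0.799

Power = Φ(z_β) = Φ(0.799) ≈ 0.788

Effect size d = 0.35 is small by Cohen's convention (0.2/0.5/0.8).

Threshold: power ≥ 0.80 is conventionally adequate.
Power ≈ 0.79 → the study is underpowered (power < 0.80).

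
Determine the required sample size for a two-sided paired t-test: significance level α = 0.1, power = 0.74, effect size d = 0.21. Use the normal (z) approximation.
n = 119 pairs

Sample size formula (paired t-test, normal approximation):
n = ((z_{α/2} + z_β) / d)²

z_{α/2} = 1.645 (for α = 0.1, two-sided)
z_β = 0.643 (for power = 0.74)
d = 0.21

n = ((1.645 + 0.643) / 0.21)²
n = (10.895)²
n ≈ 118.70
Round up to the next whole number: n = 119 pairs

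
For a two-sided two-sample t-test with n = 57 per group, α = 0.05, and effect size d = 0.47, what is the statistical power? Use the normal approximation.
Power ≈ 0.71

Power calculation (two-sample t-test, normal approximation):
z_β = d · √(n/2) - z_{α/2}
z_β = 0.47 · √(57/2) - 1.960
z_β = 0.47 · 5.339 - 1.960
z_β = 0.549

Power = Φ(z_β) = Φ(0.549) ≈ 0.709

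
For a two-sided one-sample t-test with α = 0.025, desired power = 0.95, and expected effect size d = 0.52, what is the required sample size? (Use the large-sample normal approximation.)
n = 56

Sample size formula (one-sample t-test, normal approximation):
n = ((z_{α/2} + z_β) / d)²

z_{α/2} = 2.241 (for α = 0.025, two-sided)
z_β = 1.645 (for power = 0.95)
d = 0.52

n = ((2.241 + 1.645) / 0.52)²
n = (7.473)²
n ≈ 55.85
Round up to the next whole number: n = 56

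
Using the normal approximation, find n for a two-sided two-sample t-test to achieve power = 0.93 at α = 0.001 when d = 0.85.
n = 63 per group

Sample size formula (two-sample t-test, normal approximation):
n = 2 · ((z_{α/2} + z_β) / d)²

z_{α/2} = 3.291 (for α = 0.001, two-sided)
z_β = 1.476 (for power = 0.93)
d = 0.85

n = 2 · ((3.291 + 1.476) / 0.85)²
n = 2 · (5.608)²
n ≈ 62.90
Round up to the next whole number: n = 63 per group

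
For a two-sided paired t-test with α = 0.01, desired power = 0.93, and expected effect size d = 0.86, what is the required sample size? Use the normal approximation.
n = 23 pairs

Sample size formula (paired t-test, normal approximation):
n = ((z_{α/2} + z_β) / d)²

z_{α/2} = 2.576 (for α = 0.01, two-sided)
z_β = 1.476 (for power = 0.93)
d = 0.86

n = ((2.576 + 1.476) / 0.86)²
n = (4.712)²
n ≈ 22.20
Round up to the next whole number: n = 23 pairs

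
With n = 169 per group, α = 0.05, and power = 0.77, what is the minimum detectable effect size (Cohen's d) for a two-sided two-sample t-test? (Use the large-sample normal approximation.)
d ≈ 0.29

Minimum detectable effect (two-sample t-test, normal approximation):
d = (z_{α/2} + z_β) / √(n/2)
d = (1.960 + 0.739) / √(169/2)
d = 2.699 / 9.192
d ≈ 0.29

By Cohen's convention (0.2 small / 0.5 medium / 0.8 large): small effect.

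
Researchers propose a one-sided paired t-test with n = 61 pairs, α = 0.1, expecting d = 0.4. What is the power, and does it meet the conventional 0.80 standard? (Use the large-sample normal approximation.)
Power ≈ 0.97; the study is adequately powered (power ≥ 0.80)

Power calculation (paired t-test, normal approximation):
z_β = d · √n - z_α
z_β = 0.4 · √61 - 1.282
z_β = 0.4 · 7.810 - 1.282
z_β = 1.843

Power = Φ(z_β) = Φ(1.843) ≈ 0.967

Effect size d = 0.4 is small by Cohen's convention (0.2/0.5/0.8).

Threshold: power ≥ 0.80 is conventionally adequate.
Power ≈ 0.97 → the study is adequately powered (power ≥ 0.80).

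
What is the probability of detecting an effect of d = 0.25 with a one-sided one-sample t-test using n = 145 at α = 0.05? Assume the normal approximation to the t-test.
Power ≈ 0.91

Power calculation (one-sample t-test, normal approximation):
z_β = d · √n - z_α
z_β = 0.25 · √145 - 1.645
z_β = 0.25 · 12.042 - 1.645
z_β = 1.366

Power = Φ(z_β) = Φ(1.366) ≈ 0.914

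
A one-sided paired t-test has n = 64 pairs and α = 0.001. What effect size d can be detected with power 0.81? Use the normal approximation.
d ≈ 0.50

Minimum detectable effect (paired t-test, normal approximation):
d = (z_α + z_β) / √n
d = (3.090 + 0.878) / √64
d = 3.968 / 8.000
d ≈ 0.50

By Cohen's convention (0.2 small / 0.5 medium / 0.8 large): medium effect.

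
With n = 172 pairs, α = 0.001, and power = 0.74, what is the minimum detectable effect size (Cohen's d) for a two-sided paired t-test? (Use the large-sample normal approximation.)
d ≈ 0.30

Minimum detectable effect (paired t-test, normal approximation):
d = (z_{α/2} + z_β) / √n
d = (3.291 + 0.643) / √172
d = 3.934 / 13.115
d ≈ 0.30

By Cohen's convention (0.2 small / 0.5 medium / 0.8 large): small effect.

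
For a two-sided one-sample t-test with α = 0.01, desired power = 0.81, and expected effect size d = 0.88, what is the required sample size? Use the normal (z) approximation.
n = 16

Sample size formula (one-sample t-test, normal approximation):
n = ((z_{α/2} + z_β) / d)²

z_{α/2} = 2.576 (for α = 0.01, two-sided)
z_β = 0.878 (for power = 0.81)
d = 0.88

n = ((2.576 + 0.878) / 0.88)²
n = (3.925)²
n ≈ 15.41
Round up to the next whole number: n = 16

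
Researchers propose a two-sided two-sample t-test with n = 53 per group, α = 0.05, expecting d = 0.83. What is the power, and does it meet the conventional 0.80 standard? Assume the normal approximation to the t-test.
Power ≈ 0.99; the study is adequately powered (power ≥ 0.80)

Power calculation (two-sample t-test, normal approximation):
z_β = d · √(n/2) - z_{α/2}
z_β = 0.83 · √(53/2) - 1.960
z_β = 0.83 · 5.148 - 1.960
z_β = 2.313

Power = Φ(z_β) = Φ(2.313) ≈ 0.990

Effect size d = 0.83 is large by Cohen's convention (0.2/0.5/0.8).

Threshold: power ≥ 0.80 is conventionally adequate.
Power ≈ 0.99 → the study is adequately powered (power ≥ 0.80).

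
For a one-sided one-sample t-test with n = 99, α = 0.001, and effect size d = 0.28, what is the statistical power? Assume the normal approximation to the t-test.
Power ≈ 0.38

Power calculation (one-sample t-test, normal approximation):
z_β = d · √n - z_α
z_β = 0.28 · √99 - 3.090
z_β = 0.28 · 9.950 - 3.090
z_β = -0.304

Power = Φ(z_β) = Φ(-0.304) ≈ 0.380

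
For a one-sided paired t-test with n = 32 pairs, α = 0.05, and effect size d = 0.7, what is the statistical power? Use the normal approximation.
Power ≈ 0.99

Power calculation (paired t-test, normal approximation):
z_β = d · √n - z_α
z_β = 0.7 · √32 - 1.645
z_β = 0.7 · 5.657 - 1.645
z_β = 2.315

Power = Φ(z_β) = Φ(2.315) ≈ 0.990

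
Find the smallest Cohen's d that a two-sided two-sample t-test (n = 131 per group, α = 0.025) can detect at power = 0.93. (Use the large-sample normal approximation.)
d ≈ 0.46

Minimum detectable effect (two-sample t-test, normal approximation):
d = (z_{α/2} + z_β) / √(n/2)
d = (2.241 + 1.476) / √(131/2)
d = 3.717 / 8.093
d ≈ 0.46

By Cohen's convention (0.2 small / 0.5 medium / 0.8 large): small effect.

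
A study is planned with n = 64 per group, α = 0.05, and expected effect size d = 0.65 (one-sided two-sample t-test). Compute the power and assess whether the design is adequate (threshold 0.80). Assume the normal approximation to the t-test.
Power ≈ 0.98; the study is adequately powered (power ≥ 0.80)

Power calculation (two-sample t-test, normal approximation):
z_β = d · √(n/2) - z_α
z_β = 0.65 · √(64/2) - 1.645
z_β = 0.65 · 5.657 - 1.645
z_β = 2.032

Power = Φ(z_β) = Φ(2.032) ≈ 0.979

Effect size d = 0.65 is medium by Cohen's convention (0.2/0.5/0.8).

Threshold: power ≥ 0.80 is conventionally adequate.
Power ≈ 0.98 → the study is adequately powered (power ≥ 0.80).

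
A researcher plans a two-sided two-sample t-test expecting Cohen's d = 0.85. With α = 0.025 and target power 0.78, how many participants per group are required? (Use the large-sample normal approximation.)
n = 26 per group

Sample size formula (two-sample t-test, normal approximation):
n = 2 · ((z_{α/2} + z_β) / d)²

z_{α/2} = 2.241 (for α = 0.025, two-sided)
z_β = 0.772 (for power = 0.78)
d = 0.85

n = 2 · ((2.241 + 0.772) / 0.85)²
n = 2 · (3.545)²
n ≈ 25.13
Round up to the next whole number: n = 26 per group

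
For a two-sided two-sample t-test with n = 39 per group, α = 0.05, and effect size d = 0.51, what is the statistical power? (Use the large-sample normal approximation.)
Power ≈ 0.61

Power calculation (two-sample t-test, normal approximation):
z_β = d · √(n/2) - z_{α/2}
z_β = 0.51 · √(39/2) - 1.960
z_β = 0.51 · 4.416 - 1.960
z_β = 0.292

Power = Φ(z_β) = Φ(0.292) ≈ 0.615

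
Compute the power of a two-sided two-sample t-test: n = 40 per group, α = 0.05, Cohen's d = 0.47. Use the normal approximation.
Power ≈ 0.56

Power calculation (two-sample t-test, normal approximation):
z_β = d · √(n/2) - z_{α/2}
z_β = 0.47 · √(40/2) - 1.960
z_β = 0.47 · 4.472 - 1.960
z_β = 0.142

Power = Φ(z_β) = Φ(0.142) ≈ 0.556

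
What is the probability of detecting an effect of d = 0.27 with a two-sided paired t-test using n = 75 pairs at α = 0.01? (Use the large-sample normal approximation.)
Power ≈ 0.41

Power calculation (paired t-test, normal approximation):
z_β = d · √n - z_{α/2}
z_β = 0.27 · √75 - 2.576
z_β = 0.27 · 8.660 - 2.576
z_β = -0.238

Power = Φ(z_β) = Φ(-0.238) ≈ 0.406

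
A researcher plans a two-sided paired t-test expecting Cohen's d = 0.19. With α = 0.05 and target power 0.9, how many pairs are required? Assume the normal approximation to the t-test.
n = 292 pairs

Sample size formula (paired t-test, normal approximation):
n = ((z_{α/2} + z_β) / d)²

z_{α/2} = 1.960 (for α = 0.05, two-sided)
z_β = 1.282 (for power = 0.9)
d = 0.19

n = ((1.960 + 1.282) / 0.19)²
n = (17.063)²
n ≈ 291.15
Round up to the next whole number: n = 292 pairs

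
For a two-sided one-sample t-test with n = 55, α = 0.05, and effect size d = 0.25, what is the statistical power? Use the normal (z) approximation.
Power ≈ 0.46

Power calculation (one-sample t-test, normal approximation):
z_β = d · √n - z_{α/2}
z_β = 0.25 · √55 - 1.960
z_β = 0.25 · 7.416 - 1.960
z_β = -0.106

Power = Φ(z_β) = Φ(-0.106) ≈ 0.458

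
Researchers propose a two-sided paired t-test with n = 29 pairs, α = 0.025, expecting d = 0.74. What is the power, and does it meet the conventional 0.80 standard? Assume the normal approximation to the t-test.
Power ≈ 0.96; the study is adequately powered (power ≥ 0.80)

Power calculation (paired t-test, normal approximation):
z_β = d · √n - z_{α/2}
z_β = 0.74 · √29 - 2.241
z_β = 0.74 · 5.385 - 2.241
z_β = 1.744

Power = Φ(z_β) = Φ(1.744) ≈ 0.959

Effect size d = 0.74 is medium by Cohen's convention (0.2/0.5/0.8).

Threshold: power ≥ 0.80 is conventionally adequate.
Power ≈ 0.96 → the study is adequately powered (power ≥ 0.80).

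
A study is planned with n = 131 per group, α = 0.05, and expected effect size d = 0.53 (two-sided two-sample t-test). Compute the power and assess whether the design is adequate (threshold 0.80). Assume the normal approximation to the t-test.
Power ≈ 0.99; the study is adequately powered (power ≥ 0.80)

Power calculation (two-sample t-test, normal approximation):
z_β = d · √(n/2) - z_{α/2}
z_β = 0.53 · √(131/2) - 1.960
z_β = 0.53 · 8.093 - 1.960
z_β = 2.329

Power = Φ(z_β) = Φ(2.329) ≈ 0.990

Effect size d = 0.53 is medium by Cohen's convention (0.2/0.5/0.8).

Threshold: power ≥ 0.80 is conventionally adequate.
Power ≈ 0.99 → the study is adequately powered (power ≥ 0.80).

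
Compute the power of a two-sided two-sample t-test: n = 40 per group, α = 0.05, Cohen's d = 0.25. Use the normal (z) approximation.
Power ≈ 0.20

Power calculation (two-sample t-test, normal approximation):
z_β = d · √(n/2) - z_{α/2}
z_β = 0.25 · √(40/2) - 1.960
z_β = 0.25 · 4.472 - 1.960
z_β = -0.842

Power = Φ(z_β) = Φ(-0.842) ≈ 0.200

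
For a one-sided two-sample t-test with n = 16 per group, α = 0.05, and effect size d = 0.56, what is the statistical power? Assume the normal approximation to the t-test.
Power ≈ 0.48

Power calculation (two-sample t-test, normal approximation):
z_β = d · √(n/2) - z_α
z_β = 0.56 · √(16/2) - 1.645
z_β = 0.56 · 2.828 - 1.645
z_β = -0.061

Power = Φ(z_β) = Φ(-0.061) ≈ 0.476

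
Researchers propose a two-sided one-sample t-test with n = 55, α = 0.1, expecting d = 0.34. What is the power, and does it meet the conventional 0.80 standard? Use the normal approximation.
Power ≈ 0.81; the study is adequately powered (power ≥ 0.80)

Power calculation (one-sample t-test, normal approximation):
z_β = d · √n - z_{α/2}
z_β = 0.34 · √55 - 1.645
z_β = 0.34 · 7.416 - 1.645
z_β = 0.877

Power = Φ(z_β) = Φ(0.877) ≈ 0.810

Effect size d = 0.34 is small by Cohen's convention (0.2/0.5/0.8).

Threshold: power ≥ 0.80 is conventionally adequate.
Power ≈ 0.81 → the study is adequately powered (power ≥ 0.80).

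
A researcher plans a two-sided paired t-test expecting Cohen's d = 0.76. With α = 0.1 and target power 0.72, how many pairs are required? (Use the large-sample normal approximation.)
n = 9 pairs

Sample size formula (paired t-test, normal approximation):
n = ((z_{α/2} + z_β) / d)²

z_{α/2} = 1.645 (for α = 0.1, two-sided)
z_β = 0.583 (for power = 0.72)
d = 0.76

n = ((1.645 + 0.583) / 0.76)²
n = (2.932)²
n ≈ 8.60
Round up to the next whole number: n = 9 pairs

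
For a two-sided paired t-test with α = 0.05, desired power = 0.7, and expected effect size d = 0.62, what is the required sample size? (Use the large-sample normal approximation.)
n = 17 pairs

Sample size formula (paired t-test, normal approximation):
n = ((z_{α/2} + z_β) / d)²

z_{α/2} = 1.960 (for α = 0.05, two-sided)
z_β = 0.524 (for power = 0.7)
d = 0.62

n = ((1.960 + 0.524) / 0.62)²
n = (4.006)²
n ≈ 16.05
Round up to the next whole number: n = 17 pairs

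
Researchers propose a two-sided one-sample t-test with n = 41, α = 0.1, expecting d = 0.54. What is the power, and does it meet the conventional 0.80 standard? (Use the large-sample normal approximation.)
Power ≈ 0.97; the study is adequately powered (power ≥ 0.80)

Power calculation (one-sample t-test, normal approximation):
z_β = d · √n - z_{α/2}
z_β = 0.54 · √41 - 1.645
z_β = 0.54 · 6.403 - 1.645
z_β = 1.813

Power = Φ(z_β) = Φ(1.813) ≈ 0.965

Effect size d = 0.54 is medium by Cohen's convention (0.2/0.5/0.8).

Threshold: power ≥ 0.80 is conventionally adequate.
Power ≈ 0.97 → the study is adequately powered (power ≥ 0.80).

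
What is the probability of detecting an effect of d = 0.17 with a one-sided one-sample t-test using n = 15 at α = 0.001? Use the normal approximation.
Power ≈ 0.01

Power calculation (one-sample t-test, normal approximation):
z_β = d · √n - z_α
z_β = 0.17 · √15 - 3.090
z_β = 0.17 · 3.873 - 3.090
z_β = -2.432

Power = Φ(z_β) = Φ(-2.432) ≈ 0.008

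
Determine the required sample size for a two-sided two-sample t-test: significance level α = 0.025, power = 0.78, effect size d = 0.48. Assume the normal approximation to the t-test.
n = 79 per group

Sample size formula (two-sample t-test, normal approximation):
n = 2 · ((z_{α/2} + z_β) / d)²

z_{α/2} = 2.241 (for α = 0.025, two-sided)
z_β = 0.772 (for power = 0.78)
d = 0.48

n = 2 · ((2.241 + 0.772) / 0.48)²
n = 2 · (6.277)²
n ≈ 78.80
Round up to the next whole number: n = 79 per group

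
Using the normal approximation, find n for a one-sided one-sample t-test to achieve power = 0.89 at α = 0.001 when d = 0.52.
n = 69

Sample size formula (one-sample t-test, normal approximation):
n = ((z_α + z_β) / d)²

z_α = 3.090 (for α = 0.001, one-sided)
z_β = 1.227 (for power = 0.89)
d = 0.52

n = ((3.090 + 1.227) / 0.52)²
n = (8.302)²
n ≈ 68.92
Round up to the next whole number: n = 69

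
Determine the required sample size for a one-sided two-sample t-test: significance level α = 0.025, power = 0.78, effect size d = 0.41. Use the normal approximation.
n = 89 per group

Sample size formula (two-sample t-test, normal approximation):
n = 2 · ((z_α + z_β) / d)²

z_α = 1.960 (for α = 0.025, one-sided)
z_β = 0.772 (for power = 0.78)
d = 0.41

n = 2 · ((1.960 + 0.772) / 0.41)²
n = 2 · (6.663)²
n ≈ 88.79
Round up to the next whole number: n = 89 per group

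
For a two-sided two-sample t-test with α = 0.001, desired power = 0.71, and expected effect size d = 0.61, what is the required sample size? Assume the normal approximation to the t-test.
n = 80 per group

Sample size formula (two-sample t-test, normal approximation):
n = 2 · ((z_{α/2} + z_β) / d)²

z_{α/2} = 3.291 (for α = 0.001, two-sided)
z_β = 0.553 (for power = 0.71)
d = 0.61

n = 2 · ((3.291 + 0.553) / 0.61)²
n = 2 · (6.302)²
n ≈ 79.43
Round up to the next whole number: n = 80 per group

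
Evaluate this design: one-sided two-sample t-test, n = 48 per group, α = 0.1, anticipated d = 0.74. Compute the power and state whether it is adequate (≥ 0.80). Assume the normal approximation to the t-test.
Power ≈ 0.99; the study is adequately powered (power ≥ 0.80)

Power calculation (two-sample t-test, normal approximation):
z_β = d · √(n/2) - z_α
z_β = 0.74 · √(48/2) - 1.282
z_β = 0.74 · 4.899 - 1.282
z_β = 2.344

Power = Φ(z_β) = Φ(2.344) ≈ 0.990

Effect size d = 0.74 is medium by Cohen's convention (0.2/0.5/0.8).

Threshold: power ≥ 0.80 is conventionally adequate.
Power ≈ 0.99 → the study is adequately powered (power ≥ 0.80).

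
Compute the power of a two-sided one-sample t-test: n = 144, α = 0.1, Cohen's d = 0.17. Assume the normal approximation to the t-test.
Power ≈ 0.65

Power calculation (one-sample t-test, normal approximation):
z_β = d · √n - z_{α/2}
z_β = 0.17 · √144 - 1.645
z_β = 0.17 · 12.000 - 1.645
z_β = 0.395

Power = Φ(z_β) = Φ(0.395) ≈ 0.654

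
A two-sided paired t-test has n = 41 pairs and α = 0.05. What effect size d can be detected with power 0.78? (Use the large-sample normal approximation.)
d ≈ 0.43

Minimum detectable effect (paired t-test, normal approximation):
d = (z_{α/2} + z_β) / √n
d = (1.960 + 0.772) / √41
d = 2.732 / 6.403
d ≈ 0.43

By Cohen's convention (0.2 small / 0.5 medium / 0.8 large): small effect.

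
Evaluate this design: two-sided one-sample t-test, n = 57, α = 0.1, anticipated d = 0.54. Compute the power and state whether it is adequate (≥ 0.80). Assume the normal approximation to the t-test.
Power ≈ 0.99; the study is adequately powered (power ≥ 0.80)

Power calculation (one-sample t-test, normal approximation):
z_β = d · √n - z_{α/2}
z_β = 0.54 · √57 - 1.645
z_β = 0.54 · 7.550 - 1.645
z_β = 2.432

Power = Φ(z_β) = Φ(2.432) ≈ 0.992

Effect size d = 0.54 is medium by Cohen's convention (0.2/0.5/0.8).

Threshold: power ≥ 0.80 is conventionally adequate.
Power ≈ 0.99 → the study is adequately powered (power ≥ 0.80).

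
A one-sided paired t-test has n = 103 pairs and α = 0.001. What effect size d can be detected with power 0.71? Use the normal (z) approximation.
d ≈ 0.36

Minimum detectable effect (paired t-test, normal approximation):
d = (z_α + z_β) / √n
d = (3.090 + 0.553) / √103
d = 3.644 / 10.149
d ≈ 0.36

By Cohen's convention (0.2 small / 0.5 medium / 0.8 large): small effect.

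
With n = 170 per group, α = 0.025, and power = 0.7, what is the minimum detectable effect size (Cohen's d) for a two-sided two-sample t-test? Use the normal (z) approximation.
d ≈ 0.30

Minimum detectable effect (two-sample t-test, normal approximation):
d = (z_{α/2} + z_β) / √(n/2)
d = (2.241 + 0.524) / √(170/2)
d = 2.766 / 9.220
d ≈ 0.30

By Cohen's convention (0.2 small / 0.5 medium / 0.8 large): small effect.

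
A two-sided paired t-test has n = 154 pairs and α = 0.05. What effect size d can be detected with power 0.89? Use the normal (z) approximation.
d ≈ 0.26

Minimum detectable effect (paired t-test, normal approximation):
d = (z_{α/2} + z_β) / √n
d = (1.960 + 1.227) / √154
d = 3.186 / 12.410
d ≈ 0.26

By Cohen's convention (0.2 small / 0.5 medium / 0.8 large): small effect.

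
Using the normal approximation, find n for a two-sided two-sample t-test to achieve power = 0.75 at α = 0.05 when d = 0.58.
n = 42 per group

Sample size formula (two-sample t-test, normal approximation):
n = 2 · ((z_{α/2} + z_β) / d)²

z_{α/2} = 1.960 (for α = 0.05, two-sided)
z_β = 0.674 (for power = 0.75)
d = 0.58

n = 2 · ((1.960 + 0.674) / 0.58)²
n = 2 · (4.541)²
n ≈ 41.24
Round up to the next whole number: n = 42 per group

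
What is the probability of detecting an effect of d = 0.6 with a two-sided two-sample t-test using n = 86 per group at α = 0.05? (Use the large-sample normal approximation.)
Power ≈ 0.98

Power calculation (two-sample t-test, normal approximation):
z_β = d · √(n/2) - z_{α/2}
z_β = 0.6 · √(86/2) - 1.960
z_β = 0.6 · 6.557 - 1.960
z_β = 1.974

Power = Φ(z_β) = Φ(1.974) ≈ 0.976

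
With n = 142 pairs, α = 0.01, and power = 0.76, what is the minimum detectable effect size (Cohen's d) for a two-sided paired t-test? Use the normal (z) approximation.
d ≈ 0.28

Minimum detectable effect (paired t-test, normal approximation):
d = (z_{α/2} + z_β) / √n
d = (2.576 + 0.706) / √142
d = 3.282 / 11.916
d ≈ 0.28

By Cohen's convention (0.2 small / 0.5 medium / 0.8 large): small effect.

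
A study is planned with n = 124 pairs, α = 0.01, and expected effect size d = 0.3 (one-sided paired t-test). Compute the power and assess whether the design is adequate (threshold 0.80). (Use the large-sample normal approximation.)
Power ≈ 0.84; the study is adequately powered (power ≥ 0.80)

Power calculation (paired t-test, normal approximation):
z_β = d · √n - z_α
z_β = 0.3 · √124 - 2.326
z_β = 0.3 · 11.136 - 2.326
z_β = 1.014

Power = Φ(z_β) = Φ(1.014) ≈ 0.845

Effect size d = 0.3 is small by Cohen's convention (0.2/0.5/0.8).

Threshold: power ≥ 0.80 is conventionally adequate.
Power ≈ 0.84 → the study is adequately powered (power ≥ 0.80).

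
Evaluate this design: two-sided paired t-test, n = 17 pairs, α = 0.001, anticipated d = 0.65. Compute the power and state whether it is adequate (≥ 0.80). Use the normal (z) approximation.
Power ≈ 0.27; the study is underpowered (power < 0.80)

Power calculation (paired t-test, normal approximation):
z_β = d · √n - z_{α/2}
z_β = 0.65 · √17 - 3.291
z_β = 0.65 · 4.123 - 3.291
z_β = -0.611

Power = Φ(z_β) = Φ(-0.611) ≈ 0.271

Effect size d = 0.65 is medium by Cohen's convention (0.2/0.5/0.8).

Threshold: power ≥ 0.80 is conventionally adequate.
Power ≈ 0.27 → the study is underpowered (power < 0.80).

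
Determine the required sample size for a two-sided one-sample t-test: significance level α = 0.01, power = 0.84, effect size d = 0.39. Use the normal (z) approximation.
n = 84

Sample size formula (one-sample t-test, normal approximation):
n = ((z_{α/2} + z_β) / d)²

z_{α/2} = 2.576 (for α = 0.01, two-sided)
z_β = 0.994 (for power = 0.84)
d = 0.39

n = ((2.576 + 0.994) / 0.39)²
n = (9.154)²
n ≈ 83.80
Round up to the next whole number: n = 84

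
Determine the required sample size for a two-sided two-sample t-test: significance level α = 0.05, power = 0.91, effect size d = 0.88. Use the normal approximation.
n = 29 per group

Sample size formula (two-sample t-test, normal approximation):
n = 2 · ((z_{α/2} + z_β) / d)²

z_{α/2} = 1.960 (for α = 0.05, two-sided)
z_β = 1.341 (for power = 0.91)
d = 0.88

n = 2 · ((1.960 + 1.341) / 0.88)²
n = 2 · (3.751)²
n ≈ 28.14
Round up to the next whole number: n = 29 per group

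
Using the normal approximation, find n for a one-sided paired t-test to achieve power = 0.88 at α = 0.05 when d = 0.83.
n = 12 pairs

Sample size formula (paired t-test, normal approximation):
n = ((z_α + z_β) / d)²

z_α = 1.645 (for α = 0.05, one-sided)
z_β = 1.175 (for power = 0.88)
d = 0.83

n = ((1.645 + 1.175) / 0.83)²
n = (3.398)²
n ≈ 11.55
Round up to the next whole number: n = 12 pairs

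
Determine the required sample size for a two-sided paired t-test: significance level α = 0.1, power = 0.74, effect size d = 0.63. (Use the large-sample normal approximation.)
n = 14 pairs

Sample size formula (paired t-test, normal approximation):
n = ((z_{α/2} + z_β) / d)²

z_{α/2} = 1.645 (for α = 0.1, two-sided)
z_β = 0.643 (for power = 0.74)
d = 0.63

n = ((1.645 + 0.643) / 0.63)²
n = (3.632)²
n ≈ 13.19
Round up to the next whole number: n = 14 pairs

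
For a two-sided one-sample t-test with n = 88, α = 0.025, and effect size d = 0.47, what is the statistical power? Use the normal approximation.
Power ≈ 0.98

Power calculation (one-sample t-test, normal approximation):
z_β = d · √n - z_{α/2}
z_β = 0.47 · √88 - 2.241
z_β = 0.47 · 9.381 - 2.241
z_β = 2.168

Power = Φ(z_β) = Φ(2.168) ≈ 0.985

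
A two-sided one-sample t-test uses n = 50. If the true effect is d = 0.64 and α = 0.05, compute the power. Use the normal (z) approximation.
Power ≈ 0.99

Power calculation (one-sample t-test, normal approximation):
z_β = d · √n - z_{α/2}
z_β = 0.64 · √50 - 1.960
z_β = 0.64 · 7.071 - 1.960
z_β = 2.566

Power = Φ(z_β) = Φ(2.566) ≈ 0.995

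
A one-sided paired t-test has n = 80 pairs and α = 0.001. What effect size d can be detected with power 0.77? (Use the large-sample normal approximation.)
d ≈ 0.43

Minimum detectable effect (paired t-test, normal approximation):
d = (z_α + z_β) / √n
d = (3.090 + 0.739) / √80
d = 3.829 / 8.944
d ≈ 0.43

By Cohen's convention (0.2 small / 0.5 medium / 0.8 large): small effect.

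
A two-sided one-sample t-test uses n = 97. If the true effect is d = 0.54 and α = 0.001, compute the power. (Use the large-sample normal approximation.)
Power ≈ 0.98

Power calculation (one-sample t-test, normal approximation):
z_β = d · √n - z_{α/2}
z_β = 0.54 · √97 - 3.291
z_β = 0.54 · 9.849 - 3.291
z_β = 2.028

Power = Φ(z_β) = Φ(2.028) ≈ 0.979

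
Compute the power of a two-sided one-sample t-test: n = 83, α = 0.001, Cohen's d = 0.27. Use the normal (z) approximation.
Power ≈ 0.20

Power calculation (one-sample t-test, normal approximation):
z_β = d · √n - z_{α/2}
z_β = 0.27 · √83 - 3.291
z_β = 0.27 · 9.110 - 3.291
z_β = -0.831

Power = Φ(z_β) = Φ(-0.831) ≈ 0.203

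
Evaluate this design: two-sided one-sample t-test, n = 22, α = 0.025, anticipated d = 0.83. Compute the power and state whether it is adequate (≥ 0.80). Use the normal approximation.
Power ≈ 0.95; the study is adequately powered (power ≥ 0.80)

Power calculation (one-sample t-test, normal approximation):
z_β = d · √n - z_{α/2}
z_β = 0.83 · √22 - 2.241
z_β = 0.83 · 4.690 - 2.241
z_β = 1.652

Power = Φ(z_β) = Φ(1.652) ≈ 0.951

Effect size d = 0.83 is large by Cohen's convention (0.2/0.5/0.8).

Threshold: power ≥ 0.80 is conventionally adequate.
Power ≈ 0.95 → the study is adequately powered (power ≥ 0.80).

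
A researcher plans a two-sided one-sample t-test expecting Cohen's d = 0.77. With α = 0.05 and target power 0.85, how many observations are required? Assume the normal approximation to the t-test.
n = 16

Sample size formula (one-sample t-test, normal approximation):
n = ((z_{α/2} + z_β) / d)²

z_{α/2} = 1.960 (for α = 0.05, two-sided)
z_β = 1.036 (for power = 0.85)
d = 0.77

n = ((1.960 + 1.036) / 0.77)²
n = (3.891)²
n ≈ 15.14
Round up to the next whole number: n = 16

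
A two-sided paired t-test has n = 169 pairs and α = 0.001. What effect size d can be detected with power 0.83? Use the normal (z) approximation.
d ≈ 0.33

Minimum detectable effect (paired t-test, normal approximation):
d = (z_{α/2} + z_β) / √n
d = (3.291 + 0.954) / √169
d = 4.245 / 13.000
d ≈ 0.33

By Cohen's convention (0.2 small / 0.5 medium / 0.8 large): small effect.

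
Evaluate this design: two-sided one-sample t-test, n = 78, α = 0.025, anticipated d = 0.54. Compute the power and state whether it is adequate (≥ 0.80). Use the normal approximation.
Power ≈ 0.99; the study is adequately powered (power ≥ 0.80)

Power calculation (one-sample t-test, normal approximation):
z_β = d · √n - z_{α/2}
z_β = 0.54 · √78 - 2.241
z_β = 0.54 · 8.832 - 2.241
z_β = 2.528

Power = Φ(z_β) = Φ(2.528) ≈ 0.994

Effect size d = 0.54 is medium by Cohen's convention (0.2/0.5/0.8).

Threshold: power ≥ 0.80 is conventionally adequate.
Power ≈ 0.99 → the study is adequately powered (power ≥ 0.80).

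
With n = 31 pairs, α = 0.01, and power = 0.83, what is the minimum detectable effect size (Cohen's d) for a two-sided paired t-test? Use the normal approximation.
d ≈ 0.63

Minimum detectable effect (paired t-test, normal approximation):
d = (z_{α/2} + z_β) / √n
d = (2.576 + 0.954) / √31
d = 3.530 / 5.568
d ≈ 0.63

By Cohen's convention (0.2 small / 0.5 medium / 0.8 large): medium effect.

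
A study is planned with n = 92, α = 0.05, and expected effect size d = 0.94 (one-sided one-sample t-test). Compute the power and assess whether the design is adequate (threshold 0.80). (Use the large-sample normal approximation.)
Power ≈ 1.00; the study is adequately powered (power ≥ 0.80)

Power calculation (one-sample t-test, normal approximation):
z_β = d · √n - z_α
z_β = 0.94 · √92 - 1.645
z_β = 0.94 · 9.592 - 1.645
z_β = 7.371

Power = Φ(z_β) = Φ(7.371) ≈ 1.000

Effect size d = 0.94 is large by Cohen's convention (0.2/0.5/0.8).

Threshold: power ≥ 0.80 is conventionally adequate.
Power ≈ 1.00 → the study is adequately powered (power ≥ 0.80).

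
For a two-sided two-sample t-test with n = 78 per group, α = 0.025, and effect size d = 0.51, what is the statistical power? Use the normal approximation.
Power ≈ 0.83

Power calculation (two-sample t-test, normal approximation):
z_β = d · √(n/2) - z_{α/2}
z_β = 0.51 · √(78/2) - 2.241
z_β = 0.51 · 6.245 - 2.241
z_β = 0.944

Power = Φ(z_β) = Φ(0.944) ≈ 0.827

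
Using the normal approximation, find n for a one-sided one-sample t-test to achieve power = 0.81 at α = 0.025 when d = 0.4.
n = 51

Sample size formula (one-sample t-test, normal approximation):
n = ((z_α + z_β) / d)²

z_α = 1.960 (for α = 0.025, one-sided)
z_β = 0.878 (for power = 0.81)
d = 0.4

n = ((1.960 + 0.878) / 0.4)²
n = (7.095)²
n ≈ 50.34
Round up to the next whole number: n = 51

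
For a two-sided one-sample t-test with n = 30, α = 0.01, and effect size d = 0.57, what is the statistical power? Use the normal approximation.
Power ≈ 0.71

Power calculation (one-sample t-test, normal approximation):
z_β = d · √n - z_{α/2}
z_β = 0.57 · √30 - 2.576
z_β = 0.57 · 5.477 - 2.576
z_β = 0.546

Power = Φ(z_β) = Φ(0.546) ≈ 0.708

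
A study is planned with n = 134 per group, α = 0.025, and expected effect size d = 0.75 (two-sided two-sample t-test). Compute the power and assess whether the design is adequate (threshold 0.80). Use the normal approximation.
Power ≈ 1.00; the study is adequately powered (power ≥ 0.80)

Power calculation (two-sample t-test, normal approximation):
z_β = d · √(n/2) - z_{α/2}
z_β = 0.75 · √(134/2) - 2.241
z_β = 0.75 · 8.185 - 2.241
z_β = 3.898

Power = Φ(z_β) = Φ(3.898) ≈ 1.000

Effect size d = 0.75 is medium by Cohen's convention (0.2/0.5/0.8).

Threshold: power ≥ 0.80 is conventionally adequate.
Power ≈ 1.00 → the study is adequately powered (power ≥ 0.80).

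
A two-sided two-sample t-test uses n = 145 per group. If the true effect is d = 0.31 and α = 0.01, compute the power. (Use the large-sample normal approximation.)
Power ≈ 0.53

Power calculation (two-sample t-test, normal approximation):
z_β = d · √(n/2) - z_{α/2}
z_β = 0.31 · √(145/2) - 2.576
z_β = 0.31 · 8.515 - 2.576
z_β = 0.064

Power = Φ(z_β) = Φ(0.064) ≈ 0.525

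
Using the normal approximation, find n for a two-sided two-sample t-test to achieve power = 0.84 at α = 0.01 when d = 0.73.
n = 48 per group

Sample size formula (two-sample t-test, normal approximation):
n = 2 · ((z_{α/2} + z_β) / d)²

z_{α/2} = 2.576 (for α = 0.01, two-sided)
z_β = 0.994 (for power = 0.84)
d = 0.73

n = 2 · ((2.576 + 0.994) / 0.73)²
n = 2 · (4.890)²
n ≈ 47.82
Round up to the next whole number: n = 48 per group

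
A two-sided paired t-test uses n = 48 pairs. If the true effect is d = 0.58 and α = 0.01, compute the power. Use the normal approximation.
Power ≈ 0.93

Power calculation (paired t-test, normal approximation):
z_β = d · √n - z_{α/2}
z_β = 0.58 · √48 - 2.576
z_β = 0.58 · 6.928 - 2.576
z_β = 1.443

Power = Φ(z_β) = Φ(1.443) ≈ 0.925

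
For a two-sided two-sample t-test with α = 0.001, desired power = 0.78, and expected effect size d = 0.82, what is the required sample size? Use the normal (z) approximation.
n = 50 per group

Sample size formula (two-sample t-test, normal approximation):
n = 2 · ((z_{α/2} + z_β) / d)²

z_{α/2} = 3.291 (for α = 0.001, two-sided)
z_β = 0.772 (for power = 0.78)
d = 0.82

n = 2 · ((3.291 + 0.772) / 0.82)²
n = 2 · (4.955)²
n ≈ 49.10
Round up to the next whole number: n = 50 per group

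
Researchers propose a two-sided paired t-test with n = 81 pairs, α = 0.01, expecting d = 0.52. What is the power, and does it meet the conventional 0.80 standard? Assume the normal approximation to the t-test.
Power ≈ 0.98; the study is adequately powered (power ≥ 0.80)

Power calculation (paired t-test, normal approximation):
z_β = d · √n - z_{α/2}
z_β = 0.52 · √81 - 2.576
z_β = 0.52 · 9.000 - 2.576
z_β = 2.104

Power = Φ(z_β) = Φ(2.104) ≈ 0.982

Effect size d = 0.52 is medium by Cohen's convention (0.2/0.5/0.8).

Threshold: power ≥ 0.80 is conventionally adequate.
Power ≈ 0.98 → the study is adequately powered (power ≥ 0.80).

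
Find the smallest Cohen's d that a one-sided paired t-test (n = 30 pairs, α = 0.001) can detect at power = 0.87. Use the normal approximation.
d ≈ 0.77

Minimum detectable effect (paired t-test, normal approximation):
d = (z_α + z_β) / √n
d = (3.090 + 1.126) / √30
d = 4.217 / 5.477
d ≈ 0.77

By Cohen's convention (0.2 small / 0.5 medium / 0.8 large): medium effect.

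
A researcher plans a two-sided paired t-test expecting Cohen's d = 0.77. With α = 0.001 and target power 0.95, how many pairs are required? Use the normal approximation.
n = 42 pairs

Sample size formula (paired t-test, normal approximation):
n = ((z_{α/2} + z_β) / d)²

z_{α/2} = 3.291 (for α = 0.001, two-sided)
z_β = 1.645 (for power = 0.95)
d = 0.77

n = ((3.291 + 1.645) / 0.77)²
n = (6.410)²
n ≈ 41.09
Round up to the next whole number: n = 42 pairs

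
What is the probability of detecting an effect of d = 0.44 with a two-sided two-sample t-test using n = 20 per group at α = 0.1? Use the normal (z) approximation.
Power ≈ 0.40

Power calculation (two-sample t-test, normal approximation):
z_β = d · √(n/2) - z_{α/2}
z_β = 0.44 · √(20/2) - 1.645
z_β = 0.44 · 3.162 - 1.645
z_β = -0.253

Power = Φ(z_β) = Φ(-0.253) ≈ 0.400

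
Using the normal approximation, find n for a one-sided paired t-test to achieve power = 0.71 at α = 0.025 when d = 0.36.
n = 49 pairs

Sample size formula (paired t-test, normal approximation):
n = ((z_α + z_β) / d)²

z_α = 1.960 (for α = 0.025, one-sided)
z_β = 0.553 (for power = 0.71)
d = 0.36

n = ((1.960 + 0.553) / 0.36)²
n = (6.981)²
n ≈ 48.73
Round up to the next whole number: n = 49 pairs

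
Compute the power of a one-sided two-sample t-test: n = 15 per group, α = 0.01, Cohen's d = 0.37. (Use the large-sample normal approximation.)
Power ≈ 0.09

Power calculation (two-sample t-test, normal approximation):
z_β = d · √(n/2) - z_α
z_β = 0.37 · √(15/2) - 2.326
z_β = 0.37 · 2.739 - 2.326
z_β = -1.313

Power = Φ(z_β) = Φ(-1.313) ≈ 0.095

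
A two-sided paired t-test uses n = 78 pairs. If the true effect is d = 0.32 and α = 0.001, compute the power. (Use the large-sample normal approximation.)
Power ≈ 0.32

Power calculation (paired t-test, normal approximation):
z_β = d · √n - z_{α/2}
z_β = 0.32 · √78 - 3.291
z_β = 0.32 · 8.832 - 3.291
z_β = -0.464

Power = Φ(z_β) = Φ(-0.464) ≈ 0.321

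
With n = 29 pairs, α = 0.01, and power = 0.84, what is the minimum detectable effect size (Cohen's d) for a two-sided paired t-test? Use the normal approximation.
d ≈ 0.66

Minimum detectable effect (paired t-test, normal approximation):
d = (z_{α/2} + z_β) / √n
d = (2.576 + 0.994) / √29
d = 3.570 / 5.385
d ≈ 0.66

By Cohen's convention (0.2 small / 0.5 medium / 0.8 large): medium effect.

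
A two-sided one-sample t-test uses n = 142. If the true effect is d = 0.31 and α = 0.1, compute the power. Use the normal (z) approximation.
Power ≈ 0.98

Power calculation (one-sample t-test, normal approximation):
z_β = d · √n - z_{α/2}
z_β = 0.31 · √142 - 1.645
z_β = 0.31 · 11.916 - 1.645
z_β = 2.049

Power = Φ(z_β) = Φ(2.049) ≈ 0.980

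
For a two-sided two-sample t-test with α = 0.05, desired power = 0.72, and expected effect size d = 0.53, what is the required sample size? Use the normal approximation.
n = 47 per group

Sample size formula (two-sample t-test, normal approximation):
n = 2 · ((z_{α/2} + z_β) / d)²

z_{α/2} = 1.960 (for α = 0.05, two-sided)
z_β = 0.583 (for power = 0.72)
d = 0.53

n = 2 · ((1.960 + 0.583) / 0.53)²
n = 2 · (4.798)²
n ≈ 46.04
Round up to the next whole number: n = 47 per group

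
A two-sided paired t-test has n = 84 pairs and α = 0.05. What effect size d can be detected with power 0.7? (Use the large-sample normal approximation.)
d ≈ 0.27

Minimum detectable effect (paired t-test, normal approximation):
d = (z_{α/2} + z_β) / √n
d = (1.960 + 0.524) / √84
d = 2.484 / 9.165
d ≈ 0.27

By Cohen's convention (0.2 small / 0.5 medium / 0.8 large): small effect.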